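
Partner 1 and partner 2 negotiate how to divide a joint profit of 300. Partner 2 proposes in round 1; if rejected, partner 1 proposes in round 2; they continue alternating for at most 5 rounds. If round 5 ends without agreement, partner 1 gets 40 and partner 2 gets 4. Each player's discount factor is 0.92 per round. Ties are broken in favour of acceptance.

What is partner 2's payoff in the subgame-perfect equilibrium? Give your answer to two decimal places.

230.58

By backward induction:
Round 5 (partner 2 proposes): partner 1 gets 40 if talks fail, so partner 2 offers 40 and keeps 260.
Round 4 (partner 1 proposes): partner 2 can get 260 next round, worth 0.92 × 260 = 239.2 now. Partner 1 offers 239.2 and keeps 300 − 239.2 = 60.8.
Round 3 (partner 2 proposes): partner 1 can get 60.8 next round, worth 0.92 × 60.8 = 55.936 now; partner 2 offers that and keeps 244.064.
Round 2 (partner 1 proposes): partner 2 can get 244.064 next round, worth 0.92 × 244.064 = 224.53888 now, so partner 1 offers 224.53888, keeping 75.46112.
Round 1 (partner 2 proposes): partner 1 can get 75.46112 next round, worth 0.92 × 75.46112 = 69.4242304 now. Partner 2 offers 69.4242304 and keeps 300 − 69.4242304 = 230.5757696.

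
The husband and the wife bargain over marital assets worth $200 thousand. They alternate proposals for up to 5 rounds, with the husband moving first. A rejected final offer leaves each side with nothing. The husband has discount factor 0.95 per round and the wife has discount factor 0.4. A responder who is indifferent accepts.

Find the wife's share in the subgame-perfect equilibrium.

Round 5 (the husband proposes): the wife will accept anything ≥ 0, so the husband offers 0 and keeps 200.
Round 4 (the wife proposes): the husband can get 200 next round, worth 0.95 × 200 = 190 now; the wife offers that and keeps 10.
Round 3 (the husband proposes): the wife can get 10 next round, worth 0.4 × 10 = 4 now. The husband offers 4 and keeps 200 − 4 = 196.
Round 2 (the wife proposes): the husband can get 196 next round, worth 0.95 × 196 = 186.2 now, so the wife offers 186.2, keeping 13.8.
Round 1 (the husband proposes): the wife can get 13.8 next round, worth 0.4 × 13.8 = 5.52 now. The husband offers 5.52 and keeps 200 − 5.52 = 194.48.

5.52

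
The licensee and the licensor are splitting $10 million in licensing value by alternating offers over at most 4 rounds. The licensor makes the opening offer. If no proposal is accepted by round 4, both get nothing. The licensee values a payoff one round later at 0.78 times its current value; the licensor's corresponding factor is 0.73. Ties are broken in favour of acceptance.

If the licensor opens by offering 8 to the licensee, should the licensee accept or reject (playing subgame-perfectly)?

Round 4 (the licensee proposes): the licensor will accept anything ≥ 0, so the licensee offers 0 and keeps 10.
Round 3 (the licensor proposes): the licensee can get 10 next round, worth 0.78 × 10 = 7.8 now. The licensor offers 7.8 and keeps 10 − 7.8 = 2.2.
Round 2 (the licensee proposes): the licensor can get 2.2 next round, worth 0.73 × 2.2 = 1.606 now. The licensee offers 1.606 and keeps 10 − 1.606 = 8.394.
So by rejecting in round 1, the licensee gets 8.394 next round, worth 0.78 × 8.394 = 6.54732 now.
Offer 8 ≥ 6.54732, so the licensee accepts.

Accept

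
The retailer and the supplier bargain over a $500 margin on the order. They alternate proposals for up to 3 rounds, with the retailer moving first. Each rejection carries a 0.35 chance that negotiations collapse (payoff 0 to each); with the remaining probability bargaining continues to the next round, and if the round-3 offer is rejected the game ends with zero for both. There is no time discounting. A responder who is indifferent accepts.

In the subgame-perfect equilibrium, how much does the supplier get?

By backward induction:
Round 3 (the retailer proposes): the supplier will accept anything ≥ 0, so the retailer offers 0 and keeps 500.
Round 2 (the supplier proposes): rejecting gives the retailer an expected 0.65 × 500 = 325. The supplier offers 325 and keeps 500 − 325 = 175.
Round 1 (the retailer proposes): rejecting gives the supplier an expected 0.65 × 175 = 113.75; the retailer offers that and keeps 386.25.

113.75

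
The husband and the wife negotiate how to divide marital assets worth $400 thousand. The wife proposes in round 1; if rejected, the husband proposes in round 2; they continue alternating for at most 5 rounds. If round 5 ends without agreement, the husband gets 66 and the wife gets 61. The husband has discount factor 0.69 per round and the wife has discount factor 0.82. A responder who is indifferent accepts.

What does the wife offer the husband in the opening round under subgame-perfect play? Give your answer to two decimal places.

Solve by backward induction from round 5.
Round 5 (the wife proposes): the husband gets 66 if talks fail, so the wife offers 66 and keeps 334.
Round 4 (the husband proposes): the wife can get 334 next round, worth 0.82 × 334 = 273.88 now, so the husband offers 273.88, keeping 126.12.
Round 3 (the wife proposes): the husband can get 126.12 next round, worth 0.69 × 126.12 = 87.0228 now, so the wife offers 87.0228, keeping 312.9772.
Round 2 (the husband proposes): the wife can get 312.9772 next round, worth 0.82 × 312.9772 = 256.641304 now, so the husband offers 256.641304, keeping 143.358696.
Round 1 (the wife proposes): the husband can get 143.358696 next round, worth 0.69 × 143.358696 = 98.91750024 now; the wife offers that and keeps 301.08249976.

98.92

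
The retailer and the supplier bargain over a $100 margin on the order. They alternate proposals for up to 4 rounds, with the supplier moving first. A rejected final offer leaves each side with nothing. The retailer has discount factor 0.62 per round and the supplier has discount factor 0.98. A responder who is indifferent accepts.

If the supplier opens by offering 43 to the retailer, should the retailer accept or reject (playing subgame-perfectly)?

Round 4 (the retailer proposes): rejection yields 0 for the supplier; the retailer offers 0 and keeps 100.
Round 3 (the supplier proposes): the retailer can get 100 next round, worth 0.62 × 100 = 62 now. The supplier offers 62 and keeps 100 − 62 = 38.
Round 2 (the retailer proposes): the supplier can get 38 next round, worth 0.98 × 38 = 37.24 now, so the retailer offers 37.24, keeping 62.76.
So by rejecting in round 1, the retailer gets 62.76 next round, worth 0.62 × 62.76 = 38.9112 now.
Offer 43 ≥ 38.9112, so the retailer accepts.

Accept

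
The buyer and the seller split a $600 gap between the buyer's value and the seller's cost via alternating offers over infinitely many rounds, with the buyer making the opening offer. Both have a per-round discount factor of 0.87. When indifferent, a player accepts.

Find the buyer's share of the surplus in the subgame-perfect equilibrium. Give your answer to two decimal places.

320.86

Let x be the buyer's share when the buyer proposes and y be the seller's share when the seller proposes.
The seller accepts iff offered ≥ 0.87·y, so x = 600 − 0.87y. Symmetrically y = 600 − 0.87x.
Substituting: x = 600 − 0.87(600 − 0.87x), giving x(1 − 0.87·0.87) = 600(1 − 0.87).
So x = 600 × 0.13 / 0.2431 ≈ 320.8556, and the seller receives 600 − x ≈ 279.1444.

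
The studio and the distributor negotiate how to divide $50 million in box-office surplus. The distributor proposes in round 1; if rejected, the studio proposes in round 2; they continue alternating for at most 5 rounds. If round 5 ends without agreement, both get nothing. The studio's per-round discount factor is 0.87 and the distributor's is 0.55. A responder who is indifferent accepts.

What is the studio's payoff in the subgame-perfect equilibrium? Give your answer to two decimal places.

Round 5 (the distributor proposes): rejection yields 0 for the studio; the distributor offers 0 and keeps 50.
Round 4 (the studio proposes): the distributor can get 50 next round, worth 0.55 × 50 = 27.5 now. The studio offers 27.5 and keeps 50 − 27.5 = 22.5.
Round 3 (the distributor proposes): the studio can get 22.5 next round, worth 0.87 × 22.5 = 19.575 now, so the distributor offers 19.575, keeping 30.425.
Round 2 (the studio proposes): the distributor can get 30.425 next round, worth 0.55 × 30.425 = 16.73375 now; the studio offers that and keeps 33.26625.
Round 1 (the distributor proposes): the studio can get 33.26625 next round, worth 0.87 × 33.26625 = 28.9416375 now. The distributor offers 28.9416375 and keeps 50 − 28.9416375 = 21.0583625.

28.94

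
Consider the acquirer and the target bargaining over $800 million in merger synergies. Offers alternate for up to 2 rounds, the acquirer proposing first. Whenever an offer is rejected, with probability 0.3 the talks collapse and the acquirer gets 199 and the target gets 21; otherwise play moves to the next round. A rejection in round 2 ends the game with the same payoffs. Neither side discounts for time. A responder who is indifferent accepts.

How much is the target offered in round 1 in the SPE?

427

Round 2 (the target proposes): the acquirer gets 199 if talks fail, so the target offers 199 and keeps 601.
Round 1 (the acquirer proposes): rejecting gives the target an expected 0.7 × 601 + 0.3 × 21 = 427; the acquirer offers that and keeps 373.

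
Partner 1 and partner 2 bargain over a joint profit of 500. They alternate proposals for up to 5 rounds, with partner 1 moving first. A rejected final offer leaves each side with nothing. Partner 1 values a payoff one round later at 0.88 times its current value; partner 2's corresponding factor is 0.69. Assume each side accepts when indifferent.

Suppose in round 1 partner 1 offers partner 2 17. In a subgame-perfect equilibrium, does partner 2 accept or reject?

Work out partner 2's continuation value if the offer is rejected.
Round 5 (partner 1 proposes): partner 2 will accept anything ≥ 0, so partner 1 offers 0 and keeps 500.
Round 4 (partner 2 proposes): partner 1 can get 500 next round, worth 0.88 × 500 = 440 now, so partner 2 offers 440, keeping 60.
Round 3 (partner 1 proposes): partner 2 can get 60 next round, worth 0.69 × 60 = 41.4 now, so partner 1 offers 41.4, keeping 458.6.
Round 2 (partner 2 proposes): partner 1 can get 458.6 next round, worth 0.88 × 458.6 = 403.568 now, so partner 2 offers 403.568, keeping 96.432.
So by rejecting in round 1, partner 2 gets 96.432 next round, worth 0.69 × 96.432 = 66.53808 now.
Offer 17 < 66.53808, so partner 2 rejects.

Reject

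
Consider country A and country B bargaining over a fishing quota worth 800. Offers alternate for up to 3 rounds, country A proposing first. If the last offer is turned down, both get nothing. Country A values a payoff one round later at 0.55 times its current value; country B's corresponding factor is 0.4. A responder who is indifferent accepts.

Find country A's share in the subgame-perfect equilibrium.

Round 3 (country A proposes): rejection yields 0 for country B; country A offers 0 and keeps 800.
Round 2 (country B proposes): country A can get 800 next round, worth 0.55 × 800 = 440 now; country B offers that and keeps 360.
Round 1 (country A proposes): country B can get 360 next round, worth 0.4 × 360 = 144 now; country A offers that and keeps 656.

656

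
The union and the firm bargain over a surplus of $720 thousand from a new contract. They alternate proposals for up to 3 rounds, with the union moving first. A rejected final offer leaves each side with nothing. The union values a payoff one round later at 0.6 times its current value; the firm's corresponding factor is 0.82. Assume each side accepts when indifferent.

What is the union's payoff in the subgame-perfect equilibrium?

483.84

Solve by backward induction from round 3.
Round 3 (the union proposes): the firm will accept anything ≥ 0, so the union offers 0 and keeps 720.
Round 2 (the firm proposes): the union can get 720 next round, worth 0.6 × 720 = 432 now; the firm offers that and keeps 288.
Round 1 (the union proposes): the firm can get 288 next round, worth 0.82 × 288 = 236.16 now; the union offers that and keeps 483.84.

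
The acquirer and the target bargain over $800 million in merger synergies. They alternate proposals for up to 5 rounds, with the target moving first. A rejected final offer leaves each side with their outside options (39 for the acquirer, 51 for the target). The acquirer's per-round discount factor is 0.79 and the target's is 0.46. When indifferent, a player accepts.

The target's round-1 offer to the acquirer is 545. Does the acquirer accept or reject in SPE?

Accept

Round 5 (the target proposes): the acquirer gets 39 if talks fail, so the target offers 39 and keeps 761.
Round 4 (the acquirer proposes): the target can get 761 next round, worth 0.46 × 761 = 350.06 now. The acquirer offers 350.06 and keeps 800 − 350.06 = 449.94.
Round 3 (the target proposes): the acquirer can get 449.94 next round, worth 0.79 × 449.94 = 355.4526 now. The target offers 355.4526 and keeps 800 − 355.4526 = 444.5474.
Round 2 (the acquirer proposes): the target can get 444.5474 next round, worth 0.46 × 444.5474 = 204.491804 now. The acquirer offers 204.491804 and keeps 800 − 204.491804 = 595.508196.
So by rejecting in round 1, the acquirer gets 595.508196 next round, worth 0.79 × 595.508196 = 470.45147484 now.
Offer 545 ≥ 470.45147484, so the acquirer accepts.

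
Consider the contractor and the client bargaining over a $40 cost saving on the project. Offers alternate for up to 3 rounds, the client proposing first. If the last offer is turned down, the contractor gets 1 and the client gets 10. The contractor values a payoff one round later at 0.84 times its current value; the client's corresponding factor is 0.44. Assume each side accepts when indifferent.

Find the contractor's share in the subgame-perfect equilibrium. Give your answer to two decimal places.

Round 3 (the client proposes): the contractor gets 1 if talks fail, so the client offers 1 and keeps 39.
Round 2 (the contractor proposes): the client can get 39 next round, worth 0.44 × 39 = 17.16 now; the contractor offers that and keeps 22.84.
Round 1 (the client proposes): the contractor can get 22.84 next round, worth 0.84 × 22.84 = 19.1856 now, so the client offers 19.1856, keeping 20.8144.

19.19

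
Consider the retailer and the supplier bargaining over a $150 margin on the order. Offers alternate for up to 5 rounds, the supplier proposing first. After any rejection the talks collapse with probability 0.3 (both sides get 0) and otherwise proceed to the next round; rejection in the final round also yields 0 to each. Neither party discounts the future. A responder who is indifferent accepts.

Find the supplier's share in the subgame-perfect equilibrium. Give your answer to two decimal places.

Round 5 (the supplier proposes): the retailer will accept anything ≥ 0, so the supplier offers 0 and keeps 150.
Round 4 (the retailer proposes): rejecting gives the supplier an expected 0.7 × 150 = 105. The retailer offers 105 and keeps 150 − 105 = 45.
Round 3 (the supplier proposes): rejecting gives the retailer an expected 0.7 × 45 = 31.5, so the supplier offers 31.5, keeping 118.5.
Round 2 (the retailer proposes): rejecting gives the supplier an expected 0.7 × 118.5 = 82.95; the retailer offers that and keeps 67.05.
Round 1 (the supplier proposes): rejecting gives the retailer an expected 0.7 × 67.05 = 46.935; the supplier offers that and keeps 103.065.

103.07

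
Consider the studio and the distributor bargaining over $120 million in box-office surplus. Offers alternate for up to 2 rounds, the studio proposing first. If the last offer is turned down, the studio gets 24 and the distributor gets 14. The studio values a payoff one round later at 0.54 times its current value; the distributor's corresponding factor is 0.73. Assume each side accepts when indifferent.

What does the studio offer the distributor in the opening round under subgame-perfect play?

Work backward from the last round.
Round 2 (the distributor proposes): the studio gets 24 if talks fail, so the distributor offers 24 and keeps 96.
Round 1 (the studio proposes): the distributor can get 96 next round, worth 0.73 × 96 = 70.08 now, so the studio offers 70.08, keeping 49.92.

70.08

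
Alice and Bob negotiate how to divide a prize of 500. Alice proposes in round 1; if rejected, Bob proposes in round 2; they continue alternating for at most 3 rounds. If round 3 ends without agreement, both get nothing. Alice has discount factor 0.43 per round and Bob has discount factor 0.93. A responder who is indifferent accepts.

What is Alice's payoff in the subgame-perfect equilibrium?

234.95

Round 3 (Alice proposes): rejection yields 0 for Bob; Alice offers 0 and keeps 500.
Round 2 (Bob proposes): Alice can get 500 next round, worth 0.43 × 500 = 215 now; Bob offers that and keeps 285.
Round 1 (Alice proposes): Bob can get 285 next round, worth 0.93 × 285 = 265.05 now. Alice offers 265.05 and keeps 500 − 265.05 = 234.95.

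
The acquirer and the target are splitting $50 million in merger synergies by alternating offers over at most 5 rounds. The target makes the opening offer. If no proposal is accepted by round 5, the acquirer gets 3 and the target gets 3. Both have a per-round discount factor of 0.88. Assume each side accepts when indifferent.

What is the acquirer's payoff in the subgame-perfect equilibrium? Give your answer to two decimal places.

11.17

Round 5 (the target proposes): the acquirer gets 3 if talks fail, so the target offers 3 and keeps 47.
Round 4 (the acquirer proposes): the target can get 47 next round, worth 0.88 × 47 = 41.36 now, so the acquirer offers 41.36, keeping 8.64.
Round 3 (the target proposes): the acquirer can get 8.64 next round, worth 0.88 × 8.64 = 7.6032 now; the target offers that and keeps 42.3968.
Round 2 (the acquirer proposes): the target can get 42.3968 next round, worth 0.88 × 42.3968 = 37.309184 now. The acquirer offers 37.309184 and keeps 50 − 37.309184 = 12.690816.
Round 1 (the target proposes): the acquirer can get 12.690816 next round, worth 0.88 × 12.690816 = 11.16791808 now; the target offers that and keeps 38.83208192.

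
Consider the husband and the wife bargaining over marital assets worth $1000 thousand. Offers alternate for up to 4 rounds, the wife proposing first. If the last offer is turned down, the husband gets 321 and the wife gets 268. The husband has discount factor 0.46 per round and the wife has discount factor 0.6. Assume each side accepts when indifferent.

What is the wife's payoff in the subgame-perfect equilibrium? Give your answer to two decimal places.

Round 4 (the husband proposes): the wife gets 268 if talks fail, so the husband offers 268 and keeps 732.
Round 3 (the wife proposes): the husband can get 732 next round, worth 0.46 × 732 = 336.72 now. The wife offers 336.72 and keeps 1000 − 336.72 = 663.28.
Round 2 (the husband proposes): the wife can get 663.28 next round, worth 0.6 × 663.28 = 397.968 now, so the husband offers 397.968, keeping 602.032.
Round 1 (the wife proposes): the husband can get 602.032 next round, worth 0.46 × 602.032 = 276.93472 now, so the wife offers 276.93472, keeping 723.06528.

723.07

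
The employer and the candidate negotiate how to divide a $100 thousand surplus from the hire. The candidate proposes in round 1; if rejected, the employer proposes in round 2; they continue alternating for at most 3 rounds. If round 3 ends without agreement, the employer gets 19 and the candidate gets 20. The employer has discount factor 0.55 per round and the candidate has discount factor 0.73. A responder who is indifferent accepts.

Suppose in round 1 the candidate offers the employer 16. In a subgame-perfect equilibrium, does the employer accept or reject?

Reject

Round 3 (the candidate proposes): the employer gets 19 if talks fail, so the candidate offers 19 and keeps 81.
Round 2 (the employer proposes): the candidate can get 81 next round, worth 0.73 × 81 = 59.13 now. The employer offers 59.13 and keeps 100 − 59.13 = 40.87.
So by rejecting in round 1, the employer gets 40.87 next round, worth 0.55 × 40.87 = 22.4785 now.
Offer 16 < 22.4785, so the employer rejects.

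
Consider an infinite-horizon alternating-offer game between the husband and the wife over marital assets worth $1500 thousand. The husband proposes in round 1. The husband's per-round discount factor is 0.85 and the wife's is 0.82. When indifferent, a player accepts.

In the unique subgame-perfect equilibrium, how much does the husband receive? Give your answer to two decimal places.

891.09

Let x be the husband's share when the husband proposes and y be the wife's share when the wife proposes.
The wife accepts iff offered ≥ 0.82·y, so x = 1500 − 0.82y. Symmetrically y = 1500 − 0.85x.
Substituting: x = 1500 − 0.82(1500 − 0.85x), giving x(1 − 0.85·0.82) = 1500(1 − 0.82).
So x = 1500 × 0.18 / 0.303 ≈ 891.0891, and the wife receives 1500 − x ≈ 608.9109.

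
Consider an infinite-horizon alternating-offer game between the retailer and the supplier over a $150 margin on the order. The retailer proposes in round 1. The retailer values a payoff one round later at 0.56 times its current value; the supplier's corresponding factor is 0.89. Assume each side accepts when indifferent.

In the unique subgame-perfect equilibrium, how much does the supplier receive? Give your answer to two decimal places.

When the retailer proposes, the supplier accepts any offer worth at least 0.89 times what the supplier would get by proposing next round; and vice versa.
This gives x = 150 − 0.89y and y = 150 − 0.56x, where x and y are each side's share when it proposes.
Hence (1 − 0.89·0.56)x = 150(1 − 0.89), i.e. 0.5016·x = 16.5.
x ≈ 32.8947; the supplier's share is 150 − x ≈ 117.1053.

117.11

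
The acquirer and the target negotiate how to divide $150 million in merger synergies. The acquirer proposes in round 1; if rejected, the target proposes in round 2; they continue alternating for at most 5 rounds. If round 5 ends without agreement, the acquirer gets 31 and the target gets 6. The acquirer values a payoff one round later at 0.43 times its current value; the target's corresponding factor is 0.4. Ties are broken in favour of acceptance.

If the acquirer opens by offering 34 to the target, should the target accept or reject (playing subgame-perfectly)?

Reject

Work out the target's continuation value if the offer is rejected.
Round 5 (the acquirer proposes): the target gets 6 if talks fail, so the acquirer offers 6 and keeps 144.
Round 4 (the target proposes): the acquirer can get 144 next round, worth 0.43 × 144 = 61.92 now; the target offers that and keeps 88.08.
Round 3 (the acquirer proposes): the target can get 88.08 next round, worth 0.4 × 88.08 = 35.232 now. The acquirer offers 35.232 and keeps 150 − 35.232 = 114.768.
Round 2 (the target proposes): the acquirer can get 114.768 next round, worth 0.43 × 114.768 = 49.35024 now, so the target offers 49.35024, keeping 100.64976.
So by rejecting in round 1, the target gets 100.64976 next round, worth 0.4 × 100.64976 = 40.259904 now.
Offer 34 < 40.259904, so the target rejects.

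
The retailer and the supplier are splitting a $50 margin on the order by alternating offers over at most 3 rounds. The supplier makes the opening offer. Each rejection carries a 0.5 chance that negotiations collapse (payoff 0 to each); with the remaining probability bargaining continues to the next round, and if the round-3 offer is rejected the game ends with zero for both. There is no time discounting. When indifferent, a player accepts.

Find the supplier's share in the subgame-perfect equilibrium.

37.5

By backward induction:
Round 3 (the supplier proposes): the retailer will accept anything ≥ 0, so the supplier offers 0 and keeps 50.
Round 2 (the retailer proposes): rejecting gives the supplier an expected 0.5 × 50 = 25; the retailer offers that and keeps 25.
Round 1 (the supplier proposes): rejecting gives the retailer an expected 0.5 × 25 = 12.5. The supplier offers 12.5 and keeps 50 − 12.5 = 37.5.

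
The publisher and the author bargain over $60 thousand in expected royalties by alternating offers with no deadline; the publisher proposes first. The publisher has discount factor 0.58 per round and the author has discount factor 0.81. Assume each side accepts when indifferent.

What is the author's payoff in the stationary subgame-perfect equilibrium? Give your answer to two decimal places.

When the publisher proposes, the author accepts any offer worth at least 0.81 times what the author would get by proposing next round; and vice versa.
This gives x = 60 − 0.81y and y = 60 − 0.58x, where x and y are each side's share when it proposes.
Hence (1 − 0.81·0.58)x = 60(1 − 0.81), i.e. 0.5302·x = 11.4.
x ≈ 21.5013; the author's share is 60 − x ≈ 38.4987.

38.50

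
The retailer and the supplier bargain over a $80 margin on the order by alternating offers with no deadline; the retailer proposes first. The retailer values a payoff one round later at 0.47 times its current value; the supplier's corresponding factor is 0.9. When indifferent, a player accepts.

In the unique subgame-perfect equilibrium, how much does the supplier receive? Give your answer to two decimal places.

In a stationary SPE each proposer offers the other exactly their discounted continuation value.
If the retailer keeps x when proposing and the supplier keeps y when proposing, then x = 80 − 0.9y and y = 80 − 0.47x.
Solving: x = 80(1 − 0.9) / (1 − 0.47·0.9) = 8 / 0.577 ≈ 13.8648.
The supplier gets 80 − 13.8648 ≈ 66.1352.

66.14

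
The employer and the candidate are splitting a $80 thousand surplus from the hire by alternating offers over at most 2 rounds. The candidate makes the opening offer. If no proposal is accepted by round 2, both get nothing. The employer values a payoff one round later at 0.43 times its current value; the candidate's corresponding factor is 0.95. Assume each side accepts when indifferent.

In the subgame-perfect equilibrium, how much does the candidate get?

Work backward from the last round.
Round 2 (the employer proposes): rejection yields 0 for the candidate; the employer offers 0 and keeps 80.
Round 1 (the candidate proposes): the employer can get 80 next round, worth 0.43 × 80 = 34.4 now; the candidate offers that and keeps 45.6.

45.6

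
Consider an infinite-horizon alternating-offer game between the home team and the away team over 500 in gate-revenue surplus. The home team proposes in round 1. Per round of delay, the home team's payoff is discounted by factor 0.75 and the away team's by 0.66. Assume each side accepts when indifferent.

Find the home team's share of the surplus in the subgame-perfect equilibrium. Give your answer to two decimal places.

In a stationary SPE each proposer offers the other exactly their discounted continuation value.
If the home team keeps x when proposing and the away team keeps y when proposing, then x = 500 − 0.66y and y = 500 − 0.75x.
Solving: x = 500(1 − 0.66) / (1 − 0.75·0.66) = 170 / 0.505 ≈ 336.6337.
The away team gets 500 − 336.6337 ≈ 163.3663.

336.63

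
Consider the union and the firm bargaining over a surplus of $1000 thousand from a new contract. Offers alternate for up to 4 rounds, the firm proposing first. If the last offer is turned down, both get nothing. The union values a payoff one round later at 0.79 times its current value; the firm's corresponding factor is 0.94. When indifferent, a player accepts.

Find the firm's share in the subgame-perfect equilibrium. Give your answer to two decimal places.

365.95

Round 4 (the union proposes): rejection yields 0 for the firm; the union offers 0 and keeps 1000.
Round 3 (the firm proposes): the union can get 1000 next round, worth 0.79 × 1000 = 790 now. The firm offers 790 and keeps 1000 − 790 = 210.
Round 2 (the union proposes): the firm can get 210 next round, worth 0.94 × 210 = 197.4 now; the union offers that and keeps 802.6.
Round 1 (the firm proposes): the union can get 802.6 next round, worth 0.79 × 802.6 = 634.054 now; the firm offers that and keeps 365.946.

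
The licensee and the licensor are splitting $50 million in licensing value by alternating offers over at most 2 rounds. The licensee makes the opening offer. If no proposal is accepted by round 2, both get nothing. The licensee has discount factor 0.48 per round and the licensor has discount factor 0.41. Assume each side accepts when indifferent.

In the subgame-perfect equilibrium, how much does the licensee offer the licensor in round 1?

20.5

Round 2 (the licensor proposes): rejection yields 0 for the licensee; the licensor offers 0 and keeps 50.
Round 1 (the licensee proposes): the licensor can get 50 next round, worth 0.41 × 50 = 20.5 now. The licensee offers 20.5 and keeps 50 − 20.5 = 29.5.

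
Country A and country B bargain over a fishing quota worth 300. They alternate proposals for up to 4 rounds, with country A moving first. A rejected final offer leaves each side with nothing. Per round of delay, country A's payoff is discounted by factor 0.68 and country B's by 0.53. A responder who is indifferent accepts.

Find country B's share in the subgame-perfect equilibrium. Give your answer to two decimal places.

108.18

Round 4 (country B proposes): country A will accept anything ≥ 0, so country B offers 0 and keeps 300.
Round 3 (country A proposes): country B can get 300 next round, worth 0.53 × 300 = 159 now, so country A offers 159, keeping 141.
Round 2 (country B proposes): country A can get 141 next round, worth 0.68 × 141 = 95.88 now; country B offers that and keeps 204.12.
Round 1 (country A proposes): country B can get 204.12 next round, worth 0.53 × 204.12 = 108.1836 now; country A offers that and keeps 191.8164.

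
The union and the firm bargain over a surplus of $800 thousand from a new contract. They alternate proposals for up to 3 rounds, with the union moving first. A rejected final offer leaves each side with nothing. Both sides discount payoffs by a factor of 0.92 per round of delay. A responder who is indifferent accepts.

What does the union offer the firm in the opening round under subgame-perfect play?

58.88

Round 3 (the union proposes): rejection yields 0 for the firm; the union offers 0 and keeps 800.
Round 2 (the firm proposes): the union can get 800 next round, worth 0.92 × 800 = 736 now; the firm offers that and keeps 64.
Round 1 (the union proposes): the firm can get 64 next round, worth 0.92 × 64 = 58.88 now. The union offers 58.88 and keeps 800 − 58.88 = 741.12.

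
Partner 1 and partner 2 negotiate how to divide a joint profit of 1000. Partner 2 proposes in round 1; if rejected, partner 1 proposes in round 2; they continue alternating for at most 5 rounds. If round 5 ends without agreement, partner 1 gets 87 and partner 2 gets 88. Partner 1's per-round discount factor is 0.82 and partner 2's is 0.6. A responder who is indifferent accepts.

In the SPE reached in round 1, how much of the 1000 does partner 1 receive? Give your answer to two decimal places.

510.44

Solve by backward induction from round 5.
Round 5 (partner 2 proposes): partner 1 gets 87 if talks fail, so partner 2 offers 87 and keeps 913.
Round 4 (partner 1 proposes): partner 2 can get 913 next round, worth 0.6 × 913 = 547.8 now, so partner 1 offers 547.8, keeping 452.2.
Round 3 (partner 2 proposes): partner 1 can get 452.2 next round, worth 0.82 × 452.2 = 370.804 now; partner 2 offers that and keeps 629.196.
Round 2 (partner 1 proposes): partner 2 can get 629.196 next round, worth 0.6 × 629.196 = 377.5176 now, so partner 1 offers 377.5176, keeping 622.4824.
Round 1 (partner 2 proposes): partner 1 can get 622.4824 next round, worth 0.82 × 622.4824 = 510.435568 now; partner 2 offers that and keeps 489.564432.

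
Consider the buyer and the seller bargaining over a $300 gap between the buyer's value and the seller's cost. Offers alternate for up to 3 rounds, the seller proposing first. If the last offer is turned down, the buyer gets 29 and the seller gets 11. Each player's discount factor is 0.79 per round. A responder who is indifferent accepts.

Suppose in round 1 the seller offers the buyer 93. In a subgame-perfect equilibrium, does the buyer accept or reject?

Work out the buyer's continuation value if the offer is rejected.
Round 3 (the seller proposes): the buyer gets 29 if talks fail, so the seller offers 29 and keeps 271.
Round 2 (the buyer proposes): the seller can get 271 next round, worth 0.79 × 271 = 214.09 now. The buyer offers 214.09 and keeps 300 − 214.09 = 85.91.
So by rejecting in round 1, the buyer gets 85.91 next round, worth 0.79 × 85.91 = 67.8689 now.
Offer 93 ≥ 67.8689, so the buyer accepts.

Accept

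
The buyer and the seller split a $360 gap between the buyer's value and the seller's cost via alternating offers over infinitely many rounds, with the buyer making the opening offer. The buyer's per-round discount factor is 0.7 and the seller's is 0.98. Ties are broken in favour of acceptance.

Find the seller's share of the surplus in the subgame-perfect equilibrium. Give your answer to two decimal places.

In a stationary SPE each proposer offers the other exactly their discounted continuation value.
If the buyer keeps x when proposing and the seller keeps y when proposing, then x = 360 − 0.98y and y = 360 − 0.7x.
Solving: x = 360(1 − 0.98) / (1 − 0.7·0.98) = 7.2 / 0.314 ≈ 22.9299.
The seller gets 360 − 22.9299 ≈ 337.0701.

337.07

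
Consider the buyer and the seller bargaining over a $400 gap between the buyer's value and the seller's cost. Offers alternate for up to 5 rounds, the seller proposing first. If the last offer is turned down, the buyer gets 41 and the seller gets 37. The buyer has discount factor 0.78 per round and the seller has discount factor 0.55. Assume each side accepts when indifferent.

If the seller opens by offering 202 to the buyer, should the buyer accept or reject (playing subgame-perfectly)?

Reject

Round 5 (the seller proposes): the buyer gets 41 if talks fail, so the seller offers 41 and keeps 359.
Round 4 (the buyer proposes): the seller can get 359 next round, worth 0.55 × 359 = 197.45 now; the buyer offers that and keeps 202.55.
Round 3 (the seller proposes): the buyer can get 202.55 next round, worth 0.78 × 202.55 = 157.989 now, so the seller offers 157.989, keeping 242.011.
Round 2 (the buyer proposes): the seller can get 242.011 next round, worth 0.55 × 242.011 = 133.10605 now; the buyer offers that and keeps 266.89395.
So by rejecting in round 1, the buyer gets 266.89395 next round, worth 0.78 × 266.89395 = 208.177281 now.
Offer 202 < 208.177281, so the buyer rejects.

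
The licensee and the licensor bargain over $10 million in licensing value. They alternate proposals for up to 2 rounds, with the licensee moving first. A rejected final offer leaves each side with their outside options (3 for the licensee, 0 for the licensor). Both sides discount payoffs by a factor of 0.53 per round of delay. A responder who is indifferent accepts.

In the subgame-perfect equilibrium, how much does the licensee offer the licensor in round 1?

Round 2 (the licensor proposes): the licensee gets 3 if talks fail, so the licensor offers 3 and keeps 7.
Round 1 (the licensee proposes): the licensor can get 7 next round, worth 0.53 × 7 = 3.71 now. The licensee offers 3.71 and keeps 10 − 3.71 = 6.29.

3.71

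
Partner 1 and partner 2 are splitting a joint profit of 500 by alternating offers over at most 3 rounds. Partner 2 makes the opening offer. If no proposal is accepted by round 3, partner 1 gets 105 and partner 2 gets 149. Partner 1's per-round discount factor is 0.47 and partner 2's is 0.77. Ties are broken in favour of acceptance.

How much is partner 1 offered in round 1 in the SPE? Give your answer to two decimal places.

92.05

Round 3 (partner 2 proposes): partner 1 gets 105 if talks fail, so partner 2 offers 105 and keeps 395.
Round 2 (partner 1 proposes): partner 2 can get 395 next round, worth 0.77 × 395 = 304.15 now, so partner 1 offers 304.15, keeping 195.85.
Round 1 (partner 2 proposes): partner 1 can get 195.85 next round, worth 0.47 × 195.85 = 92.0495 now; partner 2 offers that and keeps 407.9505.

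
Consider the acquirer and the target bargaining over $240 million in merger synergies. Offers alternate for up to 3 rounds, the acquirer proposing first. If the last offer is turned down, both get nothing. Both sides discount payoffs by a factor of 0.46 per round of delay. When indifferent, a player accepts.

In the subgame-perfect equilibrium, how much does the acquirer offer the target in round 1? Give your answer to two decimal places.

Round 3 (the acquirer proposes): rejection yields 0 for the target; the acquirer offers 0 and keeps 240.
Round 2 (the target proposes): the acquirer can get 240 next round, worth 0.46 × 240 = 110.4 now; the target offers that and keeps 129.6.
Round 1 (the acquirer proposes): the target can get 129.6 next round, worth 0.46 × 129.6 = 59.616 now. The acquirer offers 59.616 and keeps 240 − 59.616 = 180.384.

59.62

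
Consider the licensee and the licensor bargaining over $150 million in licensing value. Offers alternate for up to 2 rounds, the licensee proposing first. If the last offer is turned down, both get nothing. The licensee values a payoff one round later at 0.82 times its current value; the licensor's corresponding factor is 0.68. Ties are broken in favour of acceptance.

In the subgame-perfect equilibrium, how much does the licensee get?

By backward induction:
Round 2 (the licensor proposes): rejection yields 0 for the licensee; the licensor offers 0 and keeps 150.
Round 1 (the licensee proposes): the licensor can get 150 next round, worth 0.68 × 150 = 102 now. The licensee offers 102 and keeps 150 − 102 = 48.

48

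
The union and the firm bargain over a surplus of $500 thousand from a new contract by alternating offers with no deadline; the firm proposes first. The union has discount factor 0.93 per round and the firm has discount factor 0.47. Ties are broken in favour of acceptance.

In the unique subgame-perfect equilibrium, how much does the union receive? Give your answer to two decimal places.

In a stationary SPE each proposer offers the other exactly their discounted continuation value.
If the firm keeps x when proposing and the union keeps y when proposing, then x = 500 − 0.93y and y = 500 − 0.47x.
Solving: x = 500(1 − 0.93) / (1 − 0.47·0.93) = 35 / 0.5629 ≈ 62.1780.
The union gets 500 − 62.1780 ≈ 437.8220.

437.82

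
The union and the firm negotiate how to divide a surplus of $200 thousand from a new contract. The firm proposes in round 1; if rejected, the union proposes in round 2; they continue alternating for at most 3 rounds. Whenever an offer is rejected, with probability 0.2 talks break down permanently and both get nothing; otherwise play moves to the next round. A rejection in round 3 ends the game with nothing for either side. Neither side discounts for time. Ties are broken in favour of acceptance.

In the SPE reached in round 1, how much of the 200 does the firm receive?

168

Round 3 (the firm proposes): the union will accept anything ≥ 0, so the firm offers 0 and keeps 200.
Round 2 (the union proposes): rejecting gives the firm an expected 0.8 × 200 = 160, so the union offers 160, keeping 40.
Round 1 (the firm proposes): rejecting gives the union an expected 0.8 × 40 = 32, so the firm offers 32, keeping 168.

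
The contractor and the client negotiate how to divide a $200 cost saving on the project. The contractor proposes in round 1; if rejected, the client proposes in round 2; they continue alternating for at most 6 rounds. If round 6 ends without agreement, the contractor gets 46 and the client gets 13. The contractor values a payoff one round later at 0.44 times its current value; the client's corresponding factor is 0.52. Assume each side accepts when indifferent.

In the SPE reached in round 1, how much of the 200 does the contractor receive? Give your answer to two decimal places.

Round 6 (the client proposes): the contractor gets 46 if talks fail, so the client offers 46 and keeps 154.
Round 5 (the contractor proposes): the client can get 154 next round, worth 0.52 × 154 = 80.08 now. The contractor offers 80.08 and keeps 200 − 80.08 = 119.92.
Round 4 (the client proposes): the contractor can get 119.92 next round, worth 0.44 × 119.92 = 52.7648 now, so the client offers 52.7648, keeping 147.2352.
Round 3 (the contractor proposes): the client can get 147.2352 next round, worth 0.52 × 147.2352 = 76.562304 now; the contractor offers that and keeps 123.437696.
Round 2 (the client proposes): the contractor can get 123.437696 next round, worth 0.44 × 123.437696 = 54.31258624 now, so the client offers 54.31258624, keeping 145.68741376.
Round 1 (the contractor proposes): the client can get 145.68741376 next round, worth 0.52 × 145.68741376 = 75.7574551552 now; the contractor offers that and keeps 124.2425448448.

124.24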